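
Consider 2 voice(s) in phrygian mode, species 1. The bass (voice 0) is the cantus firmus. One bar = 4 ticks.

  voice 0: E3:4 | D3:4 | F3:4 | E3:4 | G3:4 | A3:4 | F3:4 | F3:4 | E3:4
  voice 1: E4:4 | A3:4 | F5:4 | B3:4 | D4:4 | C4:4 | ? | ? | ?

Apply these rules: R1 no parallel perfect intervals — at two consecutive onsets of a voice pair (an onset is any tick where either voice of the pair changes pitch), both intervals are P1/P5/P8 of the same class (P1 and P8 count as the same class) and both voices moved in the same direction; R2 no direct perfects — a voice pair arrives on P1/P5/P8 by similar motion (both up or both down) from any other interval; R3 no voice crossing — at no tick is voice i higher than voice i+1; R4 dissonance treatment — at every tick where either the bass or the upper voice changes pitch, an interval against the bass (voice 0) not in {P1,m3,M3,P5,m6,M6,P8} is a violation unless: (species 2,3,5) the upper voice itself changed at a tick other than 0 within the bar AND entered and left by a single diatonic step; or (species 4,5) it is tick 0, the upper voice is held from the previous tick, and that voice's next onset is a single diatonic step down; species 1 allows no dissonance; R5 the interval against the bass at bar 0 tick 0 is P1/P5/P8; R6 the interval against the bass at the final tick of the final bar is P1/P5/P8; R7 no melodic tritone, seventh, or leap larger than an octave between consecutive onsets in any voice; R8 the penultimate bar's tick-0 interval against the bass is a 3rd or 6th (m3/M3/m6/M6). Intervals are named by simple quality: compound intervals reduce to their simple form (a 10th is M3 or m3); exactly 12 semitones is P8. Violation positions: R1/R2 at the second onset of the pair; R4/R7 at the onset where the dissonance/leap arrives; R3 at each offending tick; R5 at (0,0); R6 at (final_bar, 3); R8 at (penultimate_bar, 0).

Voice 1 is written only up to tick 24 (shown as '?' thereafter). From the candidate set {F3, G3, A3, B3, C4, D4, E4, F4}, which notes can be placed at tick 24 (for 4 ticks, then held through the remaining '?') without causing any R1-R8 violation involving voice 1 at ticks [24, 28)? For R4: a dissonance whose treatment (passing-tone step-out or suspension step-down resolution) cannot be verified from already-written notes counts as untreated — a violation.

F3: violates R2
G3: violates R4
A3: legal
B3: violates R4
C4: legal
D4: legal
E4: violates R4
F4: legal

{A3, C4, D4, F4}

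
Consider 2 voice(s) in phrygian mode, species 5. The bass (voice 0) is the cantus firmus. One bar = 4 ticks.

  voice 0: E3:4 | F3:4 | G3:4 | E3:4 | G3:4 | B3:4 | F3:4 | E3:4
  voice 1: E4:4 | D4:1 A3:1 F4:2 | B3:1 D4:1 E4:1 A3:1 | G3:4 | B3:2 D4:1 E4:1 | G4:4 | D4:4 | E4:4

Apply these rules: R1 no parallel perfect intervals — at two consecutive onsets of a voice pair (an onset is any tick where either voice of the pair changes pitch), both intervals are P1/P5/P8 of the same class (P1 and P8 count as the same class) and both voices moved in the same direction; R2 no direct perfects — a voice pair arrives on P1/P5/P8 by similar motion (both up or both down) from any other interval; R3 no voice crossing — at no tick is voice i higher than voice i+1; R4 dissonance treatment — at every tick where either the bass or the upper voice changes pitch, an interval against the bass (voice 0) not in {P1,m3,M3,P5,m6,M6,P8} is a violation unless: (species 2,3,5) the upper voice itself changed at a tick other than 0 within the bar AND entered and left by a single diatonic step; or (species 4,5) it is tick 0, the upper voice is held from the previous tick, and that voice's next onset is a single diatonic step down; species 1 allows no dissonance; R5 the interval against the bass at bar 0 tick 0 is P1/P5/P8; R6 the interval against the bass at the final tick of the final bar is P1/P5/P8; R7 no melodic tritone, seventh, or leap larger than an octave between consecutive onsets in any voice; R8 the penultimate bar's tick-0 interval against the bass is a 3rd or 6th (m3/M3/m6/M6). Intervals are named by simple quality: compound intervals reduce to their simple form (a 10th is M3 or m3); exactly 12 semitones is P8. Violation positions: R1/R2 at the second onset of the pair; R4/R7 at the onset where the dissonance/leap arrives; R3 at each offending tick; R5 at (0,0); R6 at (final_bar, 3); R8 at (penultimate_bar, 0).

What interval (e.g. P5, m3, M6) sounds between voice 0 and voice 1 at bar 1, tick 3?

voice 0=F3 voice 1=F4 -> P8

P8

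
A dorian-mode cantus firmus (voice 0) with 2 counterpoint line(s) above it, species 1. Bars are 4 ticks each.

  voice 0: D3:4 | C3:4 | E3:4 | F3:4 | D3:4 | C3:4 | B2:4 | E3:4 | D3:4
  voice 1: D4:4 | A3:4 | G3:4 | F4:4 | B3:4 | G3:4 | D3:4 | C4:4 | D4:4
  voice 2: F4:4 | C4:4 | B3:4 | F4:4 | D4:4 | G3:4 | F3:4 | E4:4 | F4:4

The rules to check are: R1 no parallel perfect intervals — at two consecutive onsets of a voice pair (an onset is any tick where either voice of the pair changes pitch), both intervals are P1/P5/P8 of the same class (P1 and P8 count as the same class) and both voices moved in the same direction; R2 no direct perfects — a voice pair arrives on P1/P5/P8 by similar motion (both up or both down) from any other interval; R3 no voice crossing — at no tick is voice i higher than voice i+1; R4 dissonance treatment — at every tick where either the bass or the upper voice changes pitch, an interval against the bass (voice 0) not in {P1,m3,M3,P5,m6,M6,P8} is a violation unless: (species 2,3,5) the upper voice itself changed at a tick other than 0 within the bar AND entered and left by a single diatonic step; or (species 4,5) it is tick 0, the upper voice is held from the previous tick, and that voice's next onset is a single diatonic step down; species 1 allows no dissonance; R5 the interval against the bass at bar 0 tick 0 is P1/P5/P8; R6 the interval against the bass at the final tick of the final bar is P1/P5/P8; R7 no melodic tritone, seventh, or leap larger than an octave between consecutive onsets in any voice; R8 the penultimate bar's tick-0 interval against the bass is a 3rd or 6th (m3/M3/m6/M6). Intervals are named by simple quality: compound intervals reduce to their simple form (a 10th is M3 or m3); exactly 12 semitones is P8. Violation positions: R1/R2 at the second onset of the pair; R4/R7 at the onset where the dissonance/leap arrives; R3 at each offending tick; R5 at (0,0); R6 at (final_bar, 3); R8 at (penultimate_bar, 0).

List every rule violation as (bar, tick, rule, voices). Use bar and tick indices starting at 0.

bar 0: v0=D3 v1=D4 v2=F4 downbeat m3
bar 1: v0=C3 v1=A3 v2=C4 downbeat P8
bar 2: v0=E3 v1=G3 v2=B3 downbeat P5
bar 3: v0=F3 v1=F4 v2=F4 downbeat P8
bar 4: v0=D3 v1=B3 v2=D4 downbeat P8
bar 5: v0=C3 v1=G3 v2=G3 downbeat P5
bar 6: v0=B2 v1=D3 v2=F3 downbeat TT
bar 7: v0=E3 v1=C4 v2=E4 downbeat P8
bar 8: v0=D3 v1=D4 v2=F4 downbeat m3
  -> R5 @ bar 0 tick 0 v(0, 2): opens on m3
  -> R2 @ bar 1 tick 0 v(0, 2): D3/F4 m3 -> C3/C4 P8 similar
  -> R2 @ bar 3 tick 0 v(0, 1): E3/G3 m3 -> F3/F4 P8 similar
  -> R2 @ bar 3 tick 0 v(0, 2): E3/B3 P5 -> F3/F4 P8 similar
  -> R2 @ bar 3 tick 0 v(1, 2): G3/B3 M3 -> F4/F4 P1 similar
  -> R7 @ bar 3 tick 0 v(1,): G3->F4 leap 10st
  -> R7 @ bar 3 tick 0 v(2,): B3->F4 leap 6st
  -> R1 @ bar 4 tick 0 v(0, 2): F3/F4 P8 -> D3/D4 P8 similar
  -> R7 @ bar 4 tick 0 v(1,): F4->B3 leap 6st
  -> R2 @ bar 5 tick 0 v(0, 1): D3/B3 M6 -> C3/G3 P5 similar
  -> R2 @ bar 5 tick 0 v(0, 2): D3/D4 P8 -> C3/G3 P5 similar
  -> R2 @ bar 5 tick 0 v(1, 2): B3/D4 m3 -> G3/G3 P1 similar
  -> R4 @ bar 6 tick 0 v(0, 2): B2/F3 TT untreated
  -> R2 @ bar 7 tick 0 v(0, 2): B2/F3 TT -> E3/E4 P8 similar
  -> R7 @ bar 7 tick 0 v(1,): D3->C4 leap 10st
  -> R7 @ bar 7 tick 0 v(2,): F3->E4 leap 11st
  -> R8 @ bar 7 tick 0 v(0, 2): penult P8 not 3rd/6th
  -> R6 @ bar 8 tick 3 v(0, 2): closes on m3

(0, 0, R5, (0, 2))
(1, 0, R2, (0, 2))
(3, 0, R2, (0, 1))
(3, 0, R2, (0, 2))
(3, 0, R2, (1, 2))
(3, 0, R7, (1,))
(3, 0, R7, (2,))
(4, 0, R1, (0, 2))
(4, 0, R7, (1,))
(5, 0, R2, (0, 1))
(5, 0, R2, (0, 2))
(5, 0, R2, (1, 2))
(6, 0, R4, (0, 2))
(7, 0, R2, (0, 2))
(7, 0, R7, (1,))
(7, 0, R7, (2,))
(7, 0, R8, (0, 2))
(8, 3, R6, (0, 2))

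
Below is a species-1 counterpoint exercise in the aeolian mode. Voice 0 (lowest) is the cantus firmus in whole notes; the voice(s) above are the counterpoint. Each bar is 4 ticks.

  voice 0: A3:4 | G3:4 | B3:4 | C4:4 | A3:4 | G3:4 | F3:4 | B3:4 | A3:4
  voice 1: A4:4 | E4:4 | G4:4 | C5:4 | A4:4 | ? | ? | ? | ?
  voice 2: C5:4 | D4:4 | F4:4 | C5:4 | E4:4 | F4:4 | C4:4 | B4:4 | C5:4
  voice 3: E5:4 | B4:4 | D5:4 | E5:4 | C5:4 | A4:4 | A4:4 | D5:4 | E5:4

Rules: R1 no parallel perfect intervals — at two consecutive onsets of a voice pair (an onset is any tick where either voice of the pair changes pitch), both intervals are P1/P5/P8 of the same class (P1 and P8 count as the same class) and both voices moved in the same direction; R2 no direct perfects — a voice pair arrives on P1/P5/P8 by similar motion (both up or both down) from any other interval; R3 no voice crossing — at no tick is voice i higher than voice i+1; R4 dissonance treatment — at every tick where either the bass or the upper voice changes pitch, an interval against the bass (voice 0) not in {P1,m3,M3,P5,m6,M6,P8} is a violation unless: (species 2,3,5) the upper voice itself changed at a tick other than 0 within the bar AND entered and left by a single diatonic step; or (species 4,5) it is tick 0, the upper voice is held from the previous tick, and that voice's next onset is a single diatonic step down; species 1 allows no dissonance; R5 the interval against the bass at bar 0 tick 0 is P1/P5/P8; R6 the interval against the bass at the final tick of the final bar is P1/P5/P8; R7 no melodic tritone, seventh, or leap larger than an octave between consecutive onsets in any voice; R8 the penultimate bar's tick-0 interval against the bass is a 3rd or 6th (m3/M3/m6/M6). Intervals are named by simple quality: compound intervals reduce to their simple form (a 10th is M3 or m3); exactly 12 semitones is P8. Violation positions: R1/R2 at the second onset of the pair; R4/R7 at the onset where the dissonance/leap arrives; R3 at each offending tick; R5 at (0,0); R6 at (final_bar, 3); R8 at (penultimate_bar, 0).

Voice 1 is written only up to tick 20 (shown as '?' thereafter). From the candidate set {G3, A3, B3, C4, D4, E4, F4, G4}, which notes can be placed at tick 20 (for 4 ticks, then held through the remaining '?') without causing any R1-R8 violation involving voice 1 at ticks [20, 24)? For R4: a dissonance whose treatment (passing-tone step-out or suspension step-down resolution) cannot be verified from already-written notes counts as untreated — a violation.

{E4}

G3: violates R1,R7
A3: violates R2,R4
B3: violates R7
C4: violates R4
D4: violates R2
E4: legal
F4: violates R4
G4: violates R1,R3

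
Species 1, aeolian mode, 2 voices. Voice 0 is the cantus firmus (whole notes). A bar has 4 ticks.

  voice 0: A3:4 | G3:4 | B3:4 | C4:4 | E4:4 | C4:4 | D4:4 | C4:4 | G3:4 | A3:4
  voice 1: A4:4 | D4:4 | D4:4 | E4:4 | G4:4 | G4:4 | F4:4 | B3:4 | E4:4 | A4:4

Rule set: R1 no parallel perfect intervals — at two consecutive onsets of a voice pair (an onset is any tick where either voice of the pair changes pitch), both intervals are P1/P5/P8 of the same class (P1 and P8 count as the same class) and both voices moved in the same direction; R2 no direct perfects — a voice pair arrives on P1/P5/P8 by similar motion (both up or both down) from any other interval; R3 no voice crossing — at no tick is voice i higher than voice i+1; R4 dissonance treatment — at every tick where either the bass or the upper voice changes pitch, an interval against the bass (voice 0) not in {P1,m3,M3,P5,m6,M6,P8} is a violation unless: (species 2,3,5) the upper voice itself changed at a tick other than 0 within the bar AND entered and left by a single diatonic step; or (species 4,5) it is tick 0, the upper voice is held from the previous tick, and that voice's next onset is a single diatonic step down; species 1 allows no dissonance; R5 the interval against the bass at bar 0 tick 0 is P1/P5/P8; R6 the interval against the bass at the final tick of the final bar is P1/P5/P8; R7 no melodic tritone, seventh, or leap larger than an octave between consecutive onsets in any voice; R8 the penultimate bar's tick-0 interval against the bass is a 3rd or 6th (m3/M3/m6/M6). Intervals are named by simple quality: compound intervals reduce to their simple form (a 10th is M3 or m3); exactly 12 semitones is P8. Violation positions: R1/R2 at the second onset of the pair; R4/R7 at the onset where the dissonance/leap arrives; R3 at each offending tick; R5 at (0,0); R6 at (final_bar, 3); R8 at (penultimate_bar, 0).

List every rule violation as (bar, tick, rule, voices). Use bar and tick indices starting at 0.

(1, 0, R2, (0, 1))
(7, 0, R3, (0, 1))
(7, 0, R4, (0, 1))
(7, 0, R7, (1,))
(7, 1, R3, (0, 1))
(7, 2, R3, (0, 1))
(7, 3, R3, (0, 1))
(9, 0, R2, (0, 1))

bar 0: v0=A3 v1=A4 downbeat P8
bar 1: v0=G3 v1=D4 downbeat P5
bar 2: v0=B3 v1=D4 downbeat m3
bar 3: v0=C4 v1=E4 downbeat M3
bar 4: v0=E4 v1=G4 downbeat m3
bar 5: v0=C4 v1=G4 downbeat P5
bar 6: v0=D4 v1=F4 downbeat m3
bar 7: v0=C4 v1=B3 downbeat m2
bar 8: v0=G3 v1=E4 downbeat M6
bar 9: v0=A3 v1=A4 downbeat P8
  -> R2 @ bar 1 tick 0 v(0, 1): A3/A4 P8 -> G3/D4 P5 similar
  -> R3 @ bar 7 tick 0 v(0, 1): C4 above B3
  -> R4 @ bar 7 tick 0 v(0, 1): C4/B3 m2 untreated
  -> R7 @ bar 7 tick 0 v(1,): F4->B3 leap 6st
  -> R3 @ bar 7 tick 1 v(0, 1): C4 above B3
  -> R3 @ bar 7 tick 2 v(0, 1): C4 above B3
  -> R3 @ bar 7 tick 3 v(0, 1): C4 above B3
  -> R2 @ bar 9 tick 0 v(0, 1): G3/E4 M6 -> A3/A4 P8 similar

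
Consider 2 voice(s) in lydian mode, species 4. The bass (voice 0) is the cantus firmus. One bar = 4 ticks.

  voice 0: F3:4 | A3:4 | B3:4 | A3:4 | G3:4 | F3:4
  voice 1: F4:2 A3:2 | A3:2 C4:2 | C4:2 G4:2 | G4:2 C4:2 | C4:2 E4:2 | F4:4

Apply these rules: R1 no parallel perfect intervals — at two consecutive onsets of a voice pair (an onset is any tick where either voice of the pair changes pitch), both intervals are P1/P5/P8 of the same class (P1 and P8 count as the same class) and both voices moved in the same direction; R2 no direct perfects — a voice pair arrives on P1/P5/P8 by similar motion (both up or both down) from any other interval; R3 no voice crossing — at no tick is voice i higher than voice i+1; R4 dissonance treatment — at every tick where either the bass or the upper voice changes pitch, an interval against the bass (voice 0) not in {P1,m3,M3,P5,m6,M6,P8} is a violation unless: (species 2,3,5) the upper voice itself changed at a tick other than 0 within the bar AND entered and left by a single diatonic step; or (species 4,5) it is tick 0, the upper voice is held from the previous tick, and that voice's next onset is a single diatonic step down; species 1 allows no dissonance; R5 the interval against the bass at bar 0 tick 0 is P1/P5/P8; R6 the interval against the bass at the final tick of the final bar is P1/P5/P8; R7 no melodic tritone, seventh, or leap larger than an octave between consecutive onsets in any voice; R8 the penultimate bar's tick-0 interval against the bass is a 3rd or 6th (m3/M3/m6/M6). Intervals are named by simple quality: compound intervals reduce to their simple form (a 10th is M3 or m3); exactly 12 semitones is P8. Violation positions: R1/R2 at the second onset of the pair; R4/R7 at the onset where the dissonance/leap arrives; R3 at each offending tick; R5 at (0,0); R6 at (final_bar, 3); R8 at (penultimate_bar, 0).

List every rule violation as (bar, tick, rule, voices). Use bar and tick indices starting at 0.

(2, 0, R4, (0, 1))
(3, 0, R4, (0, 1))
(4, 0, R4, (0, 1))
(4, 0, R8, (0, 1))

bar 0: v0=F3 v1=F4 downbeat P8
bar 1: v0=A3 v1=A3 downbeat P1
bar 2: v0=B3 v1=C4 downbeat m2
bar 3: v0=A3 v1=G4 downbeat m7
bar 4: v0=G3 v1=C4 downbeat P4
bar 5: v0=F3 v1=F4 downbeat P8
  -> R4 @ bar 2 tick 0 v(0, 1): B3/C4 m2 untreated
  -> R4 @ bar 3 tick 0 v(0, 1): A3/G4 m7 untreated
  -> R4 @ bar 4 tick 0 v(0, 1): G3/C4 P4 untreated
  -> R8 @ bar 4 tick 0 v(0, 1): penult P4 not 3rd/6th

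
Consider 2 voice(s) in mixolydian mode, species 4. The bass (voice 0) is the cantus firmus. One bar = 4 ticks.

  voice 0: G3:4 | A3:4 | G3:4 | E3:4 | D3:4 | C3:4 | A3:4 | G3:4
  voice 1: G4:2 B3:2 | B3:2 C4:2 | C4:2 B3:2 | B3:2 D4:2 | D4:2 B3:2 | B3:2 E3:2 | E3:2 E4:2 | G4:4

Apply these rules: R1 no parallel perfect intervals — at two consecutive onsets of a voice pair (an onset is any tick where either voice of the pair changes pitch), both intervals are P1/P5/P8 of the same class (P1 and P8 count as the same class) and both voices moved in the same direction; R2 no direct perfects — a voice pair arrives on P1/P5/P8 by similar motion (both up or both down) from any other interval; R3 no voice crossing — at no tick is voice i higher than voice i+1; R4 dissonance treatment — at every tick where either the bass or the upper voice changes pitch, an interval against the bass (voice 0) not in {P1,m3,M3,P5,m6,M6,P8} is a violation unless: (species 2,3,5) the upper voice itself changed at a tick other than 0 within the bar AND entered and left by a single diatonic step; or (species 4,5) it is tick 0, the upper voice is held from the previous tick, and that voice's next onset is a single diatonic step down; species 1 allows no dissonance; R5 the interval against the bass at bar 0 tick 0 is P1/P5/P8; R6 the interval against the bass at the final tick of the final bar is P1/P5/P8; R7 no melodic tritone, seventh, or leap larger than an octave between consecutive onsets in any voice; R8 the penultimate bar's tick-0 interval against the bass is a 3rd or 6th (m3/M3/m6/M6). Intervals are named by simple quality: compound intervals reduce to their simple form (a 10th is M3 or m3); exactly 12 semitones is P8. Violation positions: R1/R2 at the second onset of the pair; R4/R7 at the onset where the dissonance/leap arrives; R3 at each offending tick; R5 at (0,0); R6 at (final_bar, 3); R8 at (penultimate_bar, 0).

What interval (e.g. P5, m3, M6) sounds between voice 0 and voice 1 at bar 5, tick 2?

voice 0=C3 voice 1=E3 -> M3

M3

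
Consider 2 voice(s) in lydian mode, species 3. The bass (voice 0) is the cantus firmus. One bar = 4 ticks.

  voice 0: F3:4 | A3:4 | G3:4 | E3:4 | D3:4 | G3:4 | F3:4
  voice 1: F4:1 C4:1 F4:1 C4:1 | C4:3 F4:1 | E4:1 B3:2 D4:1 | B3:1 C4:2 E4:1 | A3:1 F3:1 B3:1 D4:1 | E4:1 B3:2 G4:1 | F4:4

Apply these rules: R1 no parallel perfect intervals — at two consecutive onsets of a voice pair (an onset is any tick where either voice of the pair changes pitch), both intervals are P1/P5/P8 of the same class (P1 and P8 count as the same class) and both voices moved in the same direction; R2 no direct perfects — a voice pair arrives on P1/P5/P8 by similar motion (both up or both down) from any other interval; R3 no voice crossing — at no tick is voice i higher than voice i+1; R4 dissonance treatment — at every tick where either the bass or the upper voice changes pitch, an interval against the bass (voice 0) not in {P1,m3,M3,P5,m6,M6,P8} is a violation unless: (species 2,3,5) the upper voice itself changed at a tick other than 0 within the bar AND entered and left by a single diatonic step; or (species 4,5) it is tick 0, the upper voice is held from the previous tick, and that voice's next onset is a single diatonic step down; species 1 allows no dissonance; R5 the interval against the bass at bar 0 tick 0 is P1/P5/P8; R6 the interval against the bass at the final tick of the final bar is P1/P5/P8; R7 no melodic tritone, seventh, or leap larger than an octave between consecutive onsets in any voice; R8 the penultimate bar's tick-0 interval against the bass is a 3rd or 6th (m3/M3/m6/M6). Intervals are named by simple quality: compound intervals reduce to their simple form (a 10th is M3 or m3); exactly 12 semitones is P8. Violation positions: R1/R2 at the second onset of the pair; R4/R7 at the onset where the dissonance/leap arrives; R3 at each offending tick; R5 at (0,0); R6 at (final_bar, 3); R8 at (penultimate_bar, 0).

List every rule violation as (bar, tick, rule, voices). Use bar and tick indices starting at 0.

bar 0: v0=F3 v1=F4 downbeat P8
bar 1: v0=A3 v1=C4 downbeat m3
bar 2: v0=G3 v1=E4 downbeat M6
bar 3: v0=E3 v1=B3 downbeat P5
bar 4: v0=D3 v1=A3 downbeat P5
bar 5: v0=G3 v1=E4 downbeat M6
bar 6: v0=F3 v1=F4 downbeat P8
  -> R1 @ bar 3 tick 0 v(0, 1): G3/D4 P5 -> E3/B3 P5 similar
  -> R2 @ bar 4 tick 0 v(0, 1): E3/E4 P8 -> D3/A3 P5 similar
  -> R7 @ bar 4 tick 2 v(1,): F3->B3 leap 6st
  -> R1 @ bar 6 tick 0 v(0, 1): G3/G4 P8 -> F3/F4 P8 similar

(3, 0, R1, (0, 1))
(4, 0, R2, (0, 1))
(4, 2, R7, (1,))
(6, 0, R1, (0, 1))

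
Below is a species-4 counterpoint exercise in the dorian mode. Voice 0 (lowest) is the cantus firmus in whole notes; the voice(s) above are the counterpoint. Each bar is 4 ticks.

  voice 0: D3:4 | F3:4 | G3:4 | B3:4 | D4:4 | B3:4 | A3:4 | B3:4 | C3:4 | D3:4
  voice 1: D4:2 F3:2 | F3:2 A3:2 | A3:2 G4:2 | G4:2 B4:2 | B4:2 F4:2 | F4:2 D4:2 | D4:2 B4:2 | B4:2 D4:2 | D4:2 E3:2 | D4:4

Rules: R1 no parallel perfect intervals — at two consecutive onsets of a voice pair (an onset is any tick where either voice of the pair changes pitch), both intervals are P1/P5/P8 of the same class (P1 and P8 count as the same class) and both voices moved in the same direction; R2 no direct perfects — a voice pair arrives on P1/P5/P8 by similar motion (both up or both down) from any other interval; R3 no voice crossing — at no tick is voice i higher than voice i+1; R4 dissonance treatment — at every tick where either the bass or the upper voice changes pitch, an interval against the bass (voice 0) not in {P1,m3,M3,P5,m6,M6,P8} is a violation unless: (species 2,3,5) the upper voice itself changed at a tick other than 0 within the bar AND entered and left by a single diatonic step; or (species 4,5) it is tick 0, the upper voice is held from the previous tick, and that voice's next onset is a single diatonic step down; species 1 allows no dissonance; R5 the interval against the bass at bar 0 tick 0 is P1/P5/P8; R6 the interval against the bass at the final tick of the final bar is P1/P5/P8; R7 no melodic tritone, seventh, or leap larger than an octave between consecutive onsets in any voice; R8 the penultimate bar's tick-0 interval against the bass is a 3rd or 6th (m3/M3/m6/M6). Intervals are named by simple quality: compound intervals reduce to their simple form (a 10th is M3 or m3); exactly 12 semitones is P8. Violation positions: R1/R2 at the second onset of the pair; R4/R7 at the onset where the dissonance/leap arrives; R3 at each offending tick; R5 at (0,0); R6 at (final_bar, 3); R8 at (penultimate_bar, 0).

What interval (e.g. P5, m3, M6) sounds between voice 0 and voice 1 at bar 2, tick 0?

voice 0=G3 voice 1=A3 -> M2

M2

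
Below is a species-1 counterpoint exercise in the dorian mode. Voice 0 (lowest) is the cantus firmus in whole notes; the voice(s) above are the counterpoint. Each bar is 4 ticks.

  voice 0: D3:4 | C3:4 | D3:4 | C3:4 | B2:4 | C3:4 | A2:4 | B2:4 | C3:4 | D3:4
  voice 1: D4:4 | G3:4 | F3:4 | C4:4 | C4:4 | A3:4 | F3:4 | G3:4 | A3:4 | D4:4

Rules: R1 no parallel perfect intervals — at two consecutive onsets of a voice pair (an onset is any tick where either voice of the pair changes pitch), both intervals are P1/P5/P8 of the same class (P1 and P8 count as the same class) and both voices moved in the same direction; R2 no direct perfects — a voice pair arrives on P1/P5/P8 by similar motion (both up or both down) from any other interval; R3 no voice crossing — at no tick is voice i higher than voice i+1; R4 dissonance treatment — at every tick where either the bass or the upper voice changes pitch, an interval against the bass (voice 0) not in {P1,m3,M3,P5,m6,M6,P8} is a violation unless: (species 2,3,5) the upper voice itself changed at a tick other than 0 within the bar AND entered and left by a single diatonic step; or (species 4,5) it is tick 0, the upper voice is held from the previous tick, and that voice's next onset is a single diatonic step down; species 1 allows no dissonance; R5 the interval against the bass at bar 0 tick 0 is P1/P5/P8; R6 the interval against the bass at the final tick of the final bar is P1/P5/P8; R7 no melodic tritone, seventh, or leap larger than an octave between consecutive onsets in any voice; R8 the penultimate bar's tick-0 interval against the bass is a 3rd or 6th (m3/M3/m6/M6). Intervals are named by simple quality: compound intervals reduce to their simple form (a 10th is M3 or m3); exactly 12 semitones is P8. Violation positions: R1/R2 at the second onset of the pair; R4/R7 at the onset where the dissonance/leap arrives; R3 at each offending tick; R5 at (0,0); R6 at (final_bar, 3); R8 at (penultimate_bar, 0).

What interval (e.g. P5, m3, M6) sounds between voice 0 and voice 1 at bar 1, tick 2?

P5

voice 0=C3 voice 1=G3 -> P5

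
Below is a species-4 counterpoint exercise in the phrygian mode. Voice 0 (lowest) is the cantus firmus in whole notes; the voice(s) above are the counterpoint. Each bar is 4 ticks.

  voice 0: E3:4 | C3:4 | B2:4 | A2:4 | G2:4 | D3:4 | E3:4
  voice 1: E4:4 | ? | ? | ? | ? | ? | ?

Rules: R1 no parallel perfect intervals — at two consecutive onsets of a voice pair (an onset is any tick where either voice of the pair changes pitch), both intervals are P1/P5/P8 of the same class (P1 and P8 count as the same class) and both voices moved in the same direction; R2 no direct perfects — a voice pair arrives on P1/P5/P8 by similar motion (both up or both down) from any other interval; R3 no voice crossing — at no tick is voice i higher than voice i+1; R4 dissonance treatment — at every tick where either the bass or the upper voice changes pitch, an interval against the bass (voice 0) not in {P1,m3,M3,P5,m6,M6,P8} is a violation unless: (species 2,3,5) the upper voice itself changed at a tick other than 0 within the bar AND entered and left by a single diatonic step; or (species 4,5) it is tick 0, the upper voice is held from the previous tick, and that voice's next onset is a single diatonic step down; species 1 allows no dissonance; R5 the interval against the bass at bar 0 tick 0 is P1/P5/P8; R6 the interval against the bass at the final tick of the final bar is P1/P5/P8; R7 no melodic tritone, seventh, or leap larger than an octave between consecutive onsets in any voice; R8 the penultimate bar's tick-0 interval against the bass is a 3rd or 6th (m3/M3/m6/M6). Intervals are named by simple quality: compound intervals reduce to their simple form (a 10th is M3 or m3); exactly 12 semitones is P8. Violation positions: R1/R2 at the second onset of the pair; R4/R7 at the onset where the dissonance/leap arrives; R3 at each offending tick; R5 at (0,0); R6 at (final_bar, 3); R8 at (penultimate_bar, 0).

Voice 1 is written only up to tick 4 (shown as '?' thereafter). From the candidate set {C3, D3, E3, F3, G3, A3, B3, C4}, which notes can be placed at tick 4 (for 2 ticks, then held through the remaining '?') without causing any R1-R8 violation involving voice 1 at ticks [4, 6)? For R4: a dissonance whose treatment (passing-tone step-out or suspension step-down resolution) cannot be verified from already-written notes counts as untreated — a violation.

{A3, E3}

C3: violates R1,R7
D3: violates R4,R7
E3: legal
F3: violates R4,R7
G3: violates R2
A3: legal
B3: violates R4
C4: violates R1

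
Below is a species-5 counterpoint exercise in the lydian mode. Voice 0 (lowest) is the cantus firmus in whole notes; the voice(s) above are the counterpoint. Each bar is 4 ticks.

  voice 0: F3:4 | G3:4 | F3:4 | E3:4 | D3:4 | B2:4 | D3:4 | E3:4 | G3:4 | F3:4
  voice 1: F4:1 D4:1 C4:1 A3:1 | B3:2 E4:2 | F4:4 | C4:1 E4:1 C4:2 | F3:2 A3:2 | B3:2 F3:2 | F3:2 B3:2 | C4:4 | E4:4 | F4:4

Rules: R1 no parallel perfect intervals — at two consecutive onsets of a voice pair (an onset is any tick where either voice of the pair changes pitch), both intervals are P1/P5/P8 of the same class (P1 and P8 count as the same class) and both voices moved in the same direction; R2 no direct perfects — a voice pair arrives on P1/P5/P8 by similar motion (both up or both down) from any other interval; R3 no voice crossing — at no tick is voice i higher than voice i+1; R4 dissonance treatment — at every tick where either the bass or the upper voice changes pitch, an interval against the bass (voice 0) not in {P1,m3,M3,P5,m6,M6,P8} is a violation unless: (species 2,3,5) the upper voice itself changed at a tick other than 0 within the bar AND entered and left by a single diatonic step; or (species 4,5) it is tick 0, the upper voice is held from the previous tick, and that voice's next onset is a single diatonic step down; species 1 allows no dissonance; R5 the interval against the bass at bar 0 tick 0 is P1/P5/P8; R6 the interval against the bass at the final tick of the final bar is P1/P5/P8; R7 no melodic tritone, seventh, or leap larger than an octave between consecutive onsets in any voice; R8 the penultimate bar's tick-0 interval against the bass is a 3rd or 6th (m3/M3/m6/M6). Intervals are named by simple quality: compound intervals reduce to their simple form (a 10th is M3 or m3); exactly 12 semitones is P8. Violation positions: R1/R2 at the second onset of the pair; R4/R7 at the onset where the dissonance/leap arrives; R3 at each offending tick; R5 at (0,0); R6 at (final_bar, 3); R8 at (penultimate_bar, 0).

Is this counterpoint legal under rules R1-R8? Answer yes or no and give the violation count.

bar 0: v0=F3 v1=F4 (P8)
bar 1: v0=G3 v1=B3 (M3)
bar 2: v0=F3 v1=F4 (P8)
bar 3: v0=E3 v1=C4 (m6)
bar 4: v0=D3 v1=F3 (m3)
bar 5: v0=B2 v1=B3 (P8)
bar 6: v0=D3 v1=F3 (m3)
bar 7: v0=E3 v1=C4 (m6)
bar 8: v0=G3 v1=E4 (M6)
bar 9: v0=F3 v1=F4 (P8)
  R4 @ bar5.2: B2/F3 TT untreated
  R7 @ bar5.2: B3->F3 leap 6st
  R7 @ bar6.2: F3->B3 leap 6st

No (3 violations)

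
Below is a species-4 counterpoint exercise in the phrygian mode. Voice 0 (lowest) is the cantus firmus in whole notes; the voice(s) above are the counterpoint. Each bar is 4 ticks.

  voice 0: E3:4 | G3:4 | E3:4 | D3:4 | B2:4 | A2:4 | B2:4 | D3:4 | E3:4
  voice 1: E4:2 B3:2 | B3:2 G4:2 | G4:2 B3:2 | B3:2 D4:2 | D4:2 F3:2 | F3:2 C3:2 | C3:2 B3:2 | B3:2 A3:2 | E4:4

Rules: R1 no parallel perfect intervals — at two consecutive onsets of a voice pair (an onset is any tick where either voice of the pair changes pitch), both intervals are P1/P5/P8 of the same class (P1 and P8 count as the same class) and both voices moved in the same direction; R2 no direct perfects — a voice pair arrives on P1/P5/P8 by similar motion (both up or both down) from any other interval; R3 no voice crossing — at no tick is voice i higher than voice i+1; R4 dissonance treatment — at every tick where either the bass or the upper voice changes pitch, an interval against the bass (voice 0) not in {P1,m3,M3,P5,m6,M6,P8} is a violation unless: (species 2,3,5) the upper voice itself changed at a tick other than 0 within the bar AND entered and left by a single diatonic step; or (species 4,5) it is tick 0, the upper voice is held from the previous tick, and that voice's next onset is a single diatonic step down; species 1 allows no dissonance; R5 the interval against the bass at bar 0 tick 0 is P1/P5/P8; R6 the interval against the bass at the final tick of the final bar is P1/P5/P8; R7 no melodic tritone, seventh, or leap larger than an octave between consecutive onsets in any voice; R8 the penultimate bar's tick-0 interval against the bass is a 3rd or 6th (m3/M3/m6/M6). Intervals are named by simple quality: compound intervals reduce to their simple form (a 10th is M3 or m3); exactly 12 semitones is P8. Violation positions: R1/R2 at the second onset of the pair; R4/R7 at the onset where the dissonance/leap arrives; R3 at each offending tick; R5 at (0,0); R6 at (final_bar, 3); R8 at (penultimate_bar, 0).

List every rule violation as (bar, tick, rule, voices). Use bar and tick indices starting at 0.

bar 0: v0=E3 v1=E4 downbeat P8
bar 1: v0=G3 v1=B3 downbeat M3
bar 2: v0=E3 v1=G4 downbeat m3
bar 3: v0=D3 v1=B3 downbeat M6
bar 4: v0=B2 v1=D4 downbeat m3
bar 5: v0=A2 v1=F3 downbeat m6
bar 6: v0=B2 v1=C3 downbeat m2
bar 7: v0=D3 v1=B3 downbeat M6
bar 8: v0=E3 v1=E4 downbeat P8
  -> R4 @ bar 4 tick 2 v(0, 1): B2/F3 TT untreated
  -> R4 @ bar 6 tick 0 v(0, 1): B2/C3 m2 untreated
  -> R7 @ bar 6 tick 2 v(1,): C3->B3 leap 11st
  -> R2 @ bar 8 tick 0 v(0, 1): D3/A3 P5 -> E3/E4 P8 similar

(4, 2, R4, (0, 1))
(6, 0, R4, (0, 1))
(6, 2, R7, (1,))
(8, 0, R2, (0, 1))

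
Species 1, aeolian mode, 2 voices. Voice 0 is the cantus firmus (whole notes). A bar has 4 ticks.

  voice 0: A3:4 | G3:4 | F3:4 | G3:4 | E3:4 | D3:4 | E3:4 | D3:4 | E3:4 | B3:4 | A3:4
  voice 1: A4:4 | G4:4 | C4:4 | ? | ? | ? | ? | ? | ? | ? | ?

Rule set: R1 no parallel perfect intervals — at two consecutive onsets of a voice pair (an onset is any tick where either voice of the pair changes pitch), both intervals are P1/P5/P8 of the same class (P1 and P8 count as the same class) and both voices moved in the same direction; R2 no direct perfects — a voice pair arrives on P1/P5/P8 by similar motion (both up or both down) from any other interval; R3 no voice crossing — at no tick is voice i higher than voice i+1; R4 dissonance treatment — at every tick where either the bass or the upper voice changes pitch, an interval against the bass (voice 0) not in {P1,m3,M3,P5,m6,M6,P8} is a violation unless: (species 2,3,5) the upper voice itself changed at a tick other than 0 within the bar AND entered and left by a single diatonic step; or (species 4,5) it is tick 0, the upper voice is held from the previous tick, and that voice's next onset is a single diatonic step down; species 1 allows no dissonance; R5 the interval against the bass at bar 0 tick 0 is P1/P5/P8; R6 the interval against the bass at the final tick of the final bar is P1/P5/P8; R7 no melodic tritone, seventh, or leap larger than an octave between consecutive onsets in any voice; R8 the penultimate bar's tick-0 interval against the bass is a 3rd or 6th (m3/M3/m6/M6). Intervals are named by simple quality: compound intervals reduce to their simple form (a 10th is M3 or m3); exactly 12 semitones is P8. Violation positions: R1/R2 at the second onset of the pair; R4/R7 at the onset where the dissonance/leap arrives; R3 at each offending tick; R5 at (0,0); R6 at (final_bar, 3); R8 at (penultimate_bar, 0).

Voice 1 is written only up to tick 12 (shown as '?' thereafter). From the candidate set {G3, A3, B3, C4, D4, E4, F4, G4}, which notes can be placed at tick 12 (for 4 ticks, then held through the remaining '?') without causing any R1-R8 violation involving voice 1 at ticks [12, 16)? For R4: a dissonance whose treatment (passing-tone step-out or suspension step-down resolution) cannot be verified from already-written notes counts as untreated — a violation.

G3: legal
A3: violates R4
B3: legal
C4: violates R4
D4: violates R1
E4: legal
F4: violates R4
G4: violates R2

{B3, E4, G3}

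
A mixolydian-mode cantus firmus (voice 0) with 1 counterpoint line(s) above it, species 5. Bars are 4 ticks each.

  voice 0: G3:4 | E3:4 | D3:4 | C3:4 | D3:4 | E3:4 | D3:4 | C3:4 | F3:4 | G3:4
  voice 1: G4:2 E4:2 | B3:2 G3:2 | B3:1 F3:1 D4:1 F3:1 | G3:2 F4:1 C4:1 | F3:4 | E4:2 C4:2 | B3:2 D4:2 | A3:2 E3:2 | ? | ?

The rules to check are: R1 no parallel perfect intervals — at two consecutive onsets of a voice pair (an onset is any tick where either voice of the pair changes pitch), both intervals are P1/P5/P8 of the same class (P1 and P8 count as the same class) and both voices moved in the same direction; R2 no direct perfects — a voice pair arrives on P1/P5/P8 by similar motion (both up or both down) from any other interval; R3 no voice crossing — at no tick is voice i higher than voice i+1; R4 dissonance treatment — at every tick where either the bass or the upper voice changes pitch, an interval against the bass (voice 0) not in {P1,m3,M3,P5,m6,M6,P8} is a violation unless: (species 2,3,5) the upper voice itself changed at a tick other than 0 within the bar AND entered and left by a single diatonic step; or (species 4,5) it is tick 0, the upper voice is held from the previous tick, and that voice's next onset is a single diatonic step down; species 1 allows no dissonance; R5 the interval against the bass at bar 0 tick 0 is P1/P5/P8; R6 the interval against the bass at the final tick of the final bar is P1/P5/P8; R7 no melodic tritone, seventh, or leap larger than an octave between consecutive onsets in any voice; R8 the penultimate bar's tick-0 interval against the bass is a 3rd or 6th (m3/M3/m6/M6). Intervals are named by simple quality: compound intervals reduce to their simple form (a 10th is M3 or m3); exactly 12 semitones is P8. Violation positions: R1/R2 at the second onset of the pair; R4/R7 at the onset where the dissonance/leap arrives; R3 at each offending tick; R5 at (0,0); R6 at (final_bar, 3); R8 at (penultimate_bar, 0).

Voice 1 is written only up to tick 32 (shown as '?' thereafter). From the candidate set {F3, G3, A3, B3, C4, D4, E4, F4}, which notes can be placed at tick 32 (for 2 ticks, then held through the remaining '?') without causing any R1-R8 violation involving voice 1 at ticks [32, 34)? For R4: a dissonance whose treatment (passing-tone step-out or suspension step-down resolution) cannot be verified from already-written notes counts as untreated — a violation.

{A3}

F3: violates R2,R8
G3: violates R4,R8
A3: legal
B3: violates R4,R8
C4: violates R2,R8
D4: violates R7
E4: violates R4,R8
F4: violates R2,R7,R8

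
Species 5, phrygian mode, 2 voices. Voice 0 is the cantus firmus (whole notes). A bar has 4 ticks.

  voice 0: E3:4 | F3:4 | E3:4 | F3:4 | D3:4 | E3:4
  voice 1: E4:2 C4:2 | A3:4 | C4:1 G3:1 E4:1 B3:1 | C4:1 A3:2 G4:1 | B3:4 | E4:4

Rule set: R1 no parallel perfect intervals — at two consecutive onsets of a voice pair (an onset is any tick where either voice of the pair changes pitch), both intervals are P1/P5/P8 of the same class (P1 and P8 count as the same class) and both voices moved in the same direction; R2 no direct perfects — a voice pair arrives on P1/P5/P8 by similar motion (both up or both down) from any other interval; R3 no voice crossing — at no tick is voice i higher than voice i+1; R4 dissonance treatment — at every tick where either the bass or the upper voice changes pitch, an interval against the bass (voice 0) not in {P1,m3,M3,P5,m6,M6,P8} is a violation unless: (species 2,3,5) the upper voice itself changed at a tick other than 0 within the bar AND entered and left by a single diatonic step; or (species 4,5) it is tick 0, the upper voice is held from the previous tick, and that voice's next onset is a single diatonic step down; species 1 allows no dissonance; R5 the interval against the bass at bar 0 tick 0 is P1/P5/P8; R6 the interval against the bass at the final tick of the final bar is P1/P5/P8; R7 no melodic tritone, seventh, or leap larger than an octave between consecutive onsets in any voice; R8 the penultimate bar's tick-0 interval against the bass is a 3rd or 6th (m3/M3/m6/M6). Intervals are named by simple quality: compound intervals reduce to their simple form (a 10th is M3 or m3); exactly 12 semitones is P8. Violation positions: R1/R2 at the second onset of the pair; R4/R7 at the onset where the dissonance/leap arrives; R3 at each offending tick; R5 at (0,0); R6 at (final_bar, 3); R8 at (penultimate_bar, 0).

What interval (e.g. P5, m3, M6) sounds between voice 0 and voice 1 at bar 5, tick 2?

P8

voice 0=E3 voice 1=E4 -> P8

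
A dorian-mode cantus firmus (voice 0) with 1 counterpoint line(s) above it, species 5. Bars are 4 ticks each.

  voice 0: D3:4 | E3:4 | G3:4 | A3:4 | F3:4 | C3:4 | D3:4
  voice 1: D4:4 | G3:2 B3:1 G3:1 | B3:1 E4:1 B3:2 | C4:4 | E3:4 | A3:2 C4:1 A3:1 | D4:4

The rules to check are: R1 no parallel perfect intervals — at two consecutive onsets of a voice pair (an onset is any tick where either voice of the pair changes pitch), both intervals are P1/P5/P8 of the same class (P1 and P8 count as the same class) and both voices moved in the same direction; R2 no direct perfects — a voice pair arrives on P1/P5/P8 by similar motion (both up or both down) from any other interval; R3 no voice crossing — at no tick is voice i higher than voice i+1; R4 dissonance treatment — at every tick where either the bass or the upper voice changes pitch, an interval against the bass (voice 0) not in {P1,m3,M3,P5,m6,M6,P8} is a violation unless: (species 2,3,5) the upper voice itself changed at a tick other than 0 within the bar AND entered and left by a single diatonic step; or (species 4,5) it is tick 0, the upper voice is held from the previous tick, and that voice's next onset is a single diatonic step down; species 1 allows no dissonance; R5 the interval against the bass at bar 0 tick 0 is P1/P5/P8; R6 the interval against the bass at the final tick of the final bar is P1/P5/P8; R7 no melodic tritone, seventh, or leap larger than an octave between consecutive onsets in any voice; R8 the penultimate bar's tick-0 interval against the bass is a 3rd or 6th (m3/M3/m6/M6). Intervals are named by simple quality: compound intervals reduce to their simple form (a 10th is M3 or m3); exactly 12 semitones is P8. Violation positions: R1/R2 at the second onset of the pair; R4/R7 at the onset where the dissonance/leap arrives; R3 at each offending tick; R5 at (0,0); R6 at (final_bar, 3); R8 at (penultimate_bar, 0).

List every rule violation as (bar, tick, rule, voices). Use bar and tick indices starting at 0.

(4, 0, R3, (0, 1))
(4, 0, R4, (0, 1))
(4, 1, R3, (0, 1))
(4, 2, R3, (0, 1))
(4, 3, R3, (0, 1))
(6, 0, R2, (0, 1))

bar 0: v0=D3 v1=D4 downbeat P8
bar 1: v0=E3 v1=G3 downbeat m3
bar 2: v0=G3 v1=B3 downbeat M3
bar 3: v0=A3 v1=C4 downbeat m3
bar 4: v0=F3 v1=E3 downbeat m2
bar 5: v0=C3 v1=A3 downbeat M6
bar 6: v0=D3 v1=D4 downbeat P8
  -> R3 @ bar 4 tick 0 v(0, 1): F3 above E3
  -> R4 @ bar 4 tick 0 v(0, 1): F3/E3 m2 untreated
  -> R3 @ bar 4 tick 1 v(0, 1): F3 above E3
  -> R3 @ bar 4 tick 2 v(0, 1): F3 above E3
  -> R3 @ bar 4 tick 3 v(0, 1): F3 above E3
  -> R2 @ bar 6 tick 0 v(0, 1): C3/A3 M6 -> D3/D4 P8 similar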